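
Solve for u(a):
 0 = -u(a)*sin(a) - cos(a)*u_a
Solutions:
 u(a) = C1*cos(a)


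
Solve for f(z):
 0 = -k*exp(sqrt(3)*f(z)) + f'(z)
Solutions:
 f(z) = sqrt(3)*(2*log(-1/(C1 + k*z)) - log(3))/6


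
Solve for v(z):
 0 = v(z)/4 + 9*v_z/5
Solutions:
 v(z) = C1*exp(-5*z/36)


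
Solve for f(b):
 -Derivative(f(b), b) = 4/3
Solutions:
 f(b) = C1 - 4*b/3


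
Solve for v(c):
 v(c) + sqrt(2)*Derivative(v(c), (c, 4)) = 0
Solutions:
 v(c) = (C1*sin(2^(3/8)*c/2) + C2*cos(2^(3/8)*c/2))*exp(-2^(3/8)*c/2) + (C3*sin(2^(3/8)*c/2) + C4*cos(2^(3/8)*c/2))*exp(2^(3/8)*c/2)


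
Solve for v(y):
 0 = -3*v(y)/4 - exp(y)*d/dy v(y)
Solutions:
 v(y) = C1*exp(3*exp(-y)/4)


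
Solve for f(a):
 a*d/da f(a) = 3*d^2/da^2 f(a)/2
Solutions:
 f(a) = C1 + C2*erfi(sqrt(3)*a/3)


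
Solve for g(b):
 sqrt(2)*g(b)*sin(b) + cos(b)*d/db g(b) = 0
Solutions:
 g(b) = C1*cos(b)^(sqrt(2))


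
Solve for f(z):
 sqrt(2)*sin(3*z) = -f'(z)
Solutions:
 f(z) = C1 + sqrt(2)*cos(3*z)/3


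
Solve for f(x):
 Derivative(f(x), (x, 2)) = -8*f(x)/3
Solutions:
 f(x) = C1*sin(2*sqrt(6)*x/3) + C2*cos(2*sqrt(6)*x/3)


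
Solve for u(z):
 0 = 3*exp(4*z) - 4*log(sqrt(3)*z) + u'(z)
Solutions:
 u(z) = C1 + 4*z*log(z) + 2*z*(-2 + log(3)) - 3*exp(4*z)/4


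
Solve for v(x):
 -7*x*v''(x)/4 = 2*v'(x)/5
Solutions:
 v(x) = C1 + C2*x^(27/35)


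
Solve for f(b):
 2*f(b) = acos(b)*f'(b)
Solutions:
 f(b) = C1*exp(2*Integral(1/acos(b), b))


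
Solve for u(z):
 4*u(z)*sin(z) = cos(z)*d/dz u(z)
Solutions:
 u(z) = C1/cos(z)^4


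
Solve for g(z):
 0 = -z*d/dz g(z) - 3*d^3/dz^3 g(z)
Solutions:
 g(z) = C1 + Integral(C2*airyai(-3^(2/3)*z/3) + C3*airybi(-3^(2/3)*z/3), z)


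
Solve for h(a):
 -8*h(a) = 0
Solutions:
 h(a) = 0


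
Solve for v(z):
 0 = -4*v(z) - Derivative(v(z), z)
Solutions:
 v(z) = C1*exp(-4*z)


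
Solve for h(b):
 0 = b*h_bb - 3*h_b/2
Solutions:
 h(b) = C1 + C2*b^(5/2)


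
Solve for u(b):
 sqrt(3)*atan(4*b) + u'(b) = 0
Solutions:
 u(b) = C1 - sqrt(3)*(b*atan(4*b) - log(16*b^2 + 1)/8)


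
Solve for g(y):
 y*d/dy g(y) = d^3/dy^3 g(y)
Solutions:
 g(y) = C1 + Integral(C2*airyai(y) + C3*airybi(y), y)


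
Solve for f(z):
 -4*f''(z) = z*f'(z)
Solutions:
 f(z) = C1 + C2*erf(sqrt(2)*z/4)


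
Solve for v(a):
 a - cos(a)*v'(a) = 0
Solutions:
 v(a) = C1 + Integral(a/cos(a), a)


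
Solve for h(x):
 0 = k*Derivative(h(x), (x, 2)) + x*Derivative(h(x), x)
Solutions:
 h(x) = C1 + C2*sqrt(k)*erf(sqrt(2)*x*sqrt(1/k)/2)


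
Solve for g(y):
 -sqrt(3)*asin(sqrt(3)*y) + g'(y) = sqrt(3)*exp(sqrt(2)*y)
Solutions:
 g(y) = C1 + sqrt(3)*(y*asin(sqrt(3)*y) + sqrt(3)*sqrt(1 - 3*y^2)/3) + sqrt(6)*exp(sqrt(2)*y)/2


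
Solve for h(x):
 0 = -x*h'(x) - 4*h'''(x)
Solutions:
 h(x) = C1 + Integral(C2*airyai(-2^(1/3)*x/2) + C3*airybi(-2^(1/3)*x/2), x)


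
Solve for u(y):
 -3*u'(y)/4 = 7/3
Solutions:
 u(y) = C1 - 28*y/9


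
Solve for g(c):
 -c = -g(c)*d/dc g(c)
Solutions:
 g(c) = -sqrt(C1 + c^2)
 g(c) = sqrt(C1 + c^2)


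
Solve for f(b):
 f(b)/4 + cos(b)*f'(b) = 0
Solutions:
 f(b) = C1*(sin(b) - 1)^(1/8)/(sin(b) + 1)^(1/8)


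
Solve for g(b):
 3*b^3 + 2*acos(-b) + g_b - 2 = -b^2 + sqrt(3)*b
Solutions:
 g(b) = C1 - 3*b^4/4 - b^3/3 + sqrt(3)*b^2/2 - 2*b*acos(-b) + 2*b - 2*sqrt(1 - b^2)


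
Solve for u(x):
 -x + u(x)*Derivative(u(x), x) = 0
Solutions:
 u(x) = -sqrt(C1 + x^2)
 u(x) = sqrt(C1 + x^2)


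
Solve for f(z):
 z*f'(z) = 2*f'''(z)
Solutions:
 f(z) = C1 + Integral(C2*airyai(2^(2/3)*z/2) + C3*airybi(2^(2/3)*z/2), z)


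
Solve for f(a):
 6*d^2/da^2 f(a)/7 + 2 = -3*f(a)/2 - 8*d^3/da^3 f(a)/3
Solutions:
 f(a) = C1*exp(a*(-6 + 3*3^(1/3)/(14*sqrt(2422) + 689)^(1/3) + 3^(2/3)*(14*sqrt(2422) + 689)^(1/3))/56)*sin(3*3^(1/6)*a*(-(14*sqrt(2422) + 689)^(1/3) + 3^(2/3)/(14*sqrt(2422) + 689)^(1/3))/56) + C2*exp(a*(-6 + 3*3^(1/3)/(14*sqrt(2422) + 689)^(1/3) + 3^(2/3)*(14*sqrt(2422) + 689)^(1/3))/56)*cos(3*3^(1/6)*a*(-(14*sqrt(2422) + 689)^(1/3) + 3^(2/3)/(14*sqrt(2422) + 689)^(1/3))/56) + C3*exp(-a*(3*3^(1/3)/(14*sqrt(2422) + 689)^(1/3) + 3 + 3^(2/3)*(14*sqrt(2422) + 689)^(1/3))/28) - 4/3


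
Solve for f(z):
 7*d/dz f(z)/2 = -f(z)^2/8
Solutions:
 f(z) = 28/(C1 + z)


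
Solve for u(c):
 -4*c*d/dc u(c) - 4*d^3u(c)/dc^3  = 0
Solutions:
 u(c) = C1 + Integral(C2*airyai(-c) + C3*airybi(-c), c)


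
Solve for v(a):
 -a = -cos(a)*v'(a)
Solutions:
 v(a) = C1 + Integral(a/cos(a), a)


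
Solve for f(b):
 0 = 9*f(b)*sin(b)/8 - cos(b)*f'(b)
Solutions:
 f(b) = C1/cos(b)^(9/8)


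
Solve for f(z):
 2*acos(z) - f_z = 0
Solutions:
 f(z) = C1 + 2*z*acos(z) - 2*sqrt(1 - z^2)


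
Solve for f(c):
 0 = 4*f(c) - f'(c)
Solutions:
 f(c) = C1*exp(4*c)


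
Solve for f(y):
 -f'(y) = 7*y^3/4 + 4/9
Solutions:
 f(y) = C1 - 7*y^4/16 - 4*y/9


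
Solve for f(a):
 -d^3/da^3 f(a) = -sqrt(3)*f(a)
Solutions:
 f(a) = C3*exp(3^(1/6)*a) + (C1*sin(3^(2/3)*a/2) + C2*cos(3^(2/3)*a/2))*exp(-3^(1/6)*a/2)


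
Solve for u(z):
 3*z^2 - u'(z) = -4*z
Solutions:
 u(z) = C1 + z^3 + 2*z^2


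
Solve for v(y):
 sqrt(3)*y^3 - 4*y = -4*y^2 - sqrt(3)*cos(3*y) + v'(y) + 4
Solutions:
 v(y) = C1 + sqrt(3)*y^4/4 + 4*y^3/3 - 2*y^2 - 4*y + sqrt(3)*sin(3*y)/3


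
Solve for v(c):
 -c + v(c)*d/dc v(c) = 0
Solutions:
 v(c) = -sqrt(C1 + c^2)
 v(c) = sqrt(C1 + c^2)


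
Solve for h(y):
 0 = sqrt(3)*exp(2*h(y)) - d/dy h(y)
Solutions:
 h(y) = log(-sqrt(-1/(C1 + sqrt(3)*y))) - log(2)/2
 h(y) = log(-1/(C1 + sqrt(3)*y))/2 - log(2)/2


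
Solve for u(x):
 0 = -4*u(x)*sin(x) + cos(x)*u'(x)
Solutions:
 u(x) = C1/cos(x)^4


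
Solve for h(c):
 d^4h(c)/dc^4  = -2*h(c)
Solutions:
 h(c) = (C1*sin(2^(3/4)*c/2) + C2*cos(2^(3/4)*c/2))*exp(-2^(3/4)*c/2) + (C3*sin(2^(3/4)*c/2) + C4*cos(2^(3/4)*c/2))*exp(2^(3/4)*c/2)


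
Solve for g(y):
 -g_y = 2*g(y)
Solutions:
 g(y) = C1*exp(-2*y)


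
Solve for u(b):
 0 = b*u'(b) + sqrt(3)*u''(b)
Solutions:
 u(b) = C1 + C2*erf(sqrt(2)*3^(3/4)*b/6)


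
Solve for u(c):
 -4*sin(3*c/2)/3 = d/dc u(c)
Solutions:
 u(c) = C1 + 8*cos(3*c/2)/9


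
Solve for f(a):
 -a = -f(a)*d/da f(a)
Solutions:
 f(a) = -sqrt(C1 + a^2)
 f(a) = sqrt(C1 + a^2)


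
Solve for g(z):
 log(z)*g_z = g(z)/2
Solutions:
 g(z) = C1*exp(li(z)/2)


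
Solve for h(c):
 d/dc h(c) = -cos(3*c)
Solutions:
 h(c) = C1 - sin(3*c)/3


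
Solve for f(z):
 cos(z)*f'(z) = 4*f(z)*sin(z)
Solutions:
 f(z) = C1/cos(z)^4


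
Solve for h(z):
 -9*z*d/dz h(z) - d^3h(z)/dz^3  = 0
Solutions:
 h(z) = C1 + Integral(C2*airyai(-3^(2/3)*z) + C3*airybi(-3^(2/3)*z), z)


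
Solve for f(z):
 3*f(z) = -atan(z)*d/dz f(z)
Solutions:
 f(z) = C1*exp(-3*Integral(1/atan(z), z))


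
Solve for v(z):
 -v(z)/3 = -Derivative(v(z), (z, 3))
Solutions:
 v(z) = C3*exp(3^(2/3)*z/3) + (C1*sin(3^(1/6)*z/2) + C2*cos(3^(1/6)*z/2))*exp(-3^(2/3)*z/6)


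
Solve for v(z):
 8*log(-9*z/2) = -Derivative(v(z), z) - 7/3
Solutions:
 v(z) = C1 - 8*z*log(-z) + z*(-16*log(3) + 8*log(2) + 17/3)


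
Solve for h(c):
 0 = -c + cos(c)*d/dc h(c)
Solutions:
 h(c) = C1 + Integral(c/cos(c), c)


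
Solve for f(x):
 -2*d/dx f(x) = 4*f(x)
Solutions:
 f(x) = C1*exp(-2*x)


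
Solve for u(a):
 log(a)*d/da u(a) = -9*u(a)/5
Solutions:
 u(a) = C1*exp(-9*li(a)/5)


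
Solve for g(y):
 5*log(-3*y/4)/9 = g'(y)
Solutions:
 g(y) = C1 + 5*y*log(-y)/9 + 5*y*(-2*log(2) - 1 + log(3))/9


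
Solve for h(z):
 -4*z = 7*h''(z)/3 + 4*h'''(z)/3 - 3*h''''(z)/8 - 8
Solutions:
 h(z) = C1 + C2*z + C3*exp(2*z*(8 - sqrt(190))/9) + C4*exp(2*z*(8 + sqrt(190))/9) - 2*z^3/7 + 108*z^2/49


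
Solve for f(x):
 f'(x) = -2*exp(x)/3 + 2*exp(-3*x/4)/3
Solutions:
 f(x) = C1 - 2*exp(x)/3 - 8*exp(-3*x/4)/9


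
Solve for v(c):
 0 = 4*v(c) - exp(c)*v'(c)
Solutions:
 v(c) = C1*exp(-4*exp(-c))


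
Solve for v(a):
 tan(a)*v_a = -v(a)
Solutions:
 v(a) = C1/sin(a)


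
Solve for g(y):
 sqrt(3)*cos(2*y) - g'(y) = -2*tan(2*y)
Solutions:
 g(y) = C1 - log(cos(2*y)) + sqrt(3)*sin(2*y)/2


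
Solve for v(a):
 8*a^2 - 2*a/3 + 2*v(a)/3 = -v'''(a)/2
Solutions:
 v(a) = C3*exp(-6^(2/3)*a/3) - 12*a^2 + a + (C1*sin(2^(2/3)*3^(1/6)*a/2) + C2*cos(2^(2/3)*3^(1/6)*a/2))*exp(6^(2/3)*a/6)


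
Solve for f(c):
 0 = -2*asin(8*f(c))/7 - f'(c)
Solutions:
 Integral(1/asin(8*_y), (_y, f(c))) = C1 - 2*c/7


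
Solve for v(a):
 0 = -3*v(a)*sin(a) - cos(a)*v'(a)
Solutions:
 v(a) = C1*cos(a)^3


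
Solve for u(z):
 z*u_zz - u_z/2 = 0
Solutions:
 u(z) = C1 + C2*z^(3/2)


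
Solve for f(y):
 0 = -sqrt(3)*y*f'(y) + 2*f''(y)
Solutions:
 f(y) = C1 + C2*erfi(3^(1/4)*y/2)


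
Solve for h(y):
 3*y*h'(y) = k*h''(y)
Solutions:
 h(y) = C1 + C2*erf(sqrt(6)*y*sqrt(-1/k)/2)/sqrt(-1/k)


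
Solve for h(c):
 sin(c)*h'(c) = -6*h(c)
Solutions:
 h(c) = C1*(cos(c)^3 + 3*cos(c)^2 + 3*cos(c) + 1)/(cos(c)^3 - 3*cos(c)^2 + 3*cos(c) - 1)


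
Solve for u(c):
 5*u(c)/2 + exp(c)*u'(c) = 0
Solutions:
 u(c) = C1*exp(5*exp(-c)/2)


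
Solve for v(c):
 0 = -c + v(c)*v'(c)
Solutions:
 v(c) = -sqrt(C1 + c^2)
 v(c) = sqrt(C1 + c^2)


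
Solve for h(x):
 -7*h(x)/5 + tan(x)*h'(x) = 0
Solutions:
 h(x) = C1*sin(x)^(7/5)


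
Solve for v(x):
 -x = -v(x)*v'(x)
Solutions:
 v(x) = -sqrt(C1 + x^2)
 v(x) = sqrt(C1 + x^2)


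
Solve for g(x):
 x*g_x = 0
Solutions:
 g(x) = C1


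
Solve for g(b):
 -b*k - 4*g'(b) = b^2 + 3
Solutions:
 g(b) = C1 - b^3/12 - b^2*k/8 - 3*b/4


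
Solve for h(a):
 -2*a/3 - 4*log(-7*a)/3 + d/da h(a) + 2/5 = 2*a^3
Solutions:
 h(a) = C1 + a^4/2 + a^2/3 + 4*a*log(-a)/3 + 2*a*(-13 + 10*log(7))/15


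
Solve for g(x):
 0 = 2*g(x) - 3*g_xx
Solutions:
 g(x) = C1*exp(-sqrt(6)*x/3) + C2*exp(sqrt(6)*x/3)


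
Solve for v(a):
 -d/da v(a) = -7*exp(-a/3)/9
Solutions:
 v(a) = C1 - 7*exp(-a/3)/3


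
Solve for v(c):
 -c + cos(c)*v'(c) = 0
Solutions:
 v(c) = C1 + Integral(c/cos(c), c)


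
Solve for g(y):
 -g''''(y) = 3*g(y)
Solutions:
 g(y) = (C1*sin(sqrt(2)*3^(1/4)*y/2) + C2*cos(sqrt(2)*3^(1/4)*y/2))*exp(-sqrt(2)*3^(1/4)*y/2) + (C3*sin(sqrt(2)*3^(1/4)*y/2) + C4*cos(sqrt(2)*3^(1/4)*y/2))*exp(sqrt(2)*3^(1/4)*y/2)


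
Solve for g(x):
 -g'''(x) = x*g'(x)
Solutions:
 g(x) = C1 + Integral(C2*airyai(-x) + C3*airybi(-x), x)


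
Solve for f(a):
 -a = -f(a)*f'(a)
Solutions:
 f(a) = -sqrt(C1 + a^2)
 f(a) = sqrt(C1 + a^2)


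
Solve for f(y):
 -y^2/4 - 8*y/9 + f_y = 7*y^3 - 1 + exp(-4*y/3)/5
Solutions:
 f(y) = C1 + 7*y^4/4 + y^3/12 + 4*y^2/9 - y - 3*exp(-4*y/3)/20


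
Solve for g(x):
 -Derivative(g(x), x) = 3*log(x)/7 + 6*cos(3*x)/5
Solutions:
 g(x) = C1 - 3*x*log(x)/7 + 3*x/7 - 2*sin(3*x)/5


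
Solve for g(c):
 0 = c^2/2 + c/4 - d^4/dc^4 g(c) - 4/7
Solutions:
 g(c) = C1 + C2*c + C3*c^2 + C4*c^3 + c^6/720 + c^5/480 - c^4/42


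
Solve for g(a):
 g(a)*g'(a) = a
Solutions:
 g(a) = -sqrt(C1 + a^2)
 g(a) = sqrt(C1 + a^2)


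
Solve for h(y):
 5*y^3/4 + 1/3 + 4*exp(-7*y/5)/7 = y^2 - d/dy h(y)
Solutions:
 h(y) = C1 - 5*y^4/16 + y^3/3 - y/3 + 20*exp(-7*y/5)/49


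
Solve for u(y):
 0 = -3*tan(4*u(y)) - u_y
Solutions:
 u(y) = -asin(C1*exp(-12*y))/4 + pi/4
 u(y) = asin(C1*exp(-12*y))/4


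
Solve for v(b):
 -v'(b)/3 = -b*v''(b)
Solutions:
 v(b) = C1 + C2*b^(4/3)


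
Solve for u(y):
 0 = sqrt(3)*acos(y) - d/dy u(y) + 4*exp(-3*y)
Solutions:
 u(y) = C1 + sqrt(3)*y*acos(y) - sqrt(3)*sqrt(1 - y^2) - 4*exp(-3*y)/3


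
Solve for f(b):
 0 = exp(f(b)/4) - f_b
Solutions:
 f(b) = 4*log(-1/(C1 + b)) + 8*log(2)


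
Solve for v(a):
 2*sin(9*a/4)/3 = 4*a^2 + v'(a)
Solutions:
 v(a) = C1 - 4*a^3/3 - 8*cos(9*a/4)/27


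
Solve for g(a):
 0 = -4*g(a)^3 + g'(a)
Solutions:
 g(a) = -sqrt(2)*sqrt(-1/(C1 + 4*a))/2
 g(a) = sqrt(2)*sqrt(-1/(C1 + 4*a))/2


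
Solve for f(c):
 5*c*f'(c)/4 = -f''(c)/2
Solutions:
 f(c) = C1 + C2*erf(sqrt(5)*c/2)


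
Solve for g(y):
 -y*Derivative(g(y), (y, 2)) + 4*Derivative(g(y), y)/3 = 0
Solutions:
 g(y) = C1 + C2*y^(7/3)


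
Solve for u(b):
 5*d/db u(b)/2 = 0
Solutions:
 u(b) = C1


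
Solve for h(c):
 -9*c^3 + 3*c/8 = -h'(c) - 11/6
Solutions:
 h(c) = C1 + 9*c^4/4 - 3*c^2/16 - 11*c/6


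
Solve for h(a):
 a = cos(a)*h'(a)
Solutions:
 h(a) = C1 + Integral(a/cos(a), a)


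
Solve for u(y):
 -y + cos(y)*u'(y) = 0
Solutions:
 u(y) = C1 + Integral(y/cos(y), y)


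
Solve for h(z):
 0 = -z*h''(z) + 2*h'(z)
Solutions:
 h(z) = C1 + C2*z^3


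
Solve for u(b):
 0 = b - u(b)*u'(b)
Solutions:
 u(b) = -sqrt(C1 + b^2)
 u(b) = sqrt(C1 + b^2)


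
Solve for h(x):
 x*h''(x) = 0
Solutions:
 h(x) = C1 + C2*x


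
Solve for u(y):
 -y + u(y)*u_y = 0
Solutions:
 u(y) = -sqrt(C1 + y^2)
 u(y) = sqrt(C1 + y^2)


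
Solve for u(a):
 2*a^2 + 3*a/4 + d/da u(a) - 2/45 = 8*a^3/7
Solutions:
 u(a) = C1 + 2*a^4/7 - 2*a^3/3 - 3*a^2/8 + 2*a/45


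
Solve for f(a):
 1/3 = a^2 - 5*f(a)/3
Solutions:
 f(a) = 3*a^2/5 - 1/5


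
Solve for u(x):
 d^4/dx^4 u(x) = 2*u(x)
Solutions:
 u(x) = C1*exp(-2^(1/4)*x) + C2*exp(2^(1/4)*x) + C3*sin(2^(1/4)*x) + C4*cos(2^(1/4)*x)


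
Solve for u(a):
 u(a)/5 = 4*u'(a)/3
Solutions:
 u(a) = C1*exp(3*a/20)


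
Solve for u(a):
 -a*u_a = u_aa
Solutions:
 u(a) = C1 + C2*erf(sqrt(2)*a/2)


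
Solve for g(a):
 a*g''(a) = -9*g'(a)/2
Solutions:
 g(a) = C1 + C2/a^(7/2)


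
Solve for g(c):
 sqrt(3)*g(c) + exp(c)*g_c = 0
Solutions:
 g(c) = C1*exp(sqrt(3)*exp(-c))


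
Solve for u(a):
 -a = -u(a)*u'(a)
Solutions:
 u(a) = -sqrt(C1 + a^2)
 u(a) = sqrt(C1 + a^2)


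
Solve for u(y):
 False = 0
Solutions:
 u(y) = C1 + zoo*y - 5*log(cos(3*y/4))/3


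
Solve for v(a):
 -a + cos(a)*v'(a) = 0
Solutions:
 v(a) = C1 + Integral(a/cos(a), a)


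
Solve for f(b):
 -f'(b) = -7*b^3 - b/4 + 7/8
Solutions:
 f(b) = C1 + 7*b^4/4 + b^2/8 - 7*b/8


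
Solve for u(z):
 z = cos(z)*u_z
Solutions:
 u(z) = C1 + Integral(z/cos(z), z)


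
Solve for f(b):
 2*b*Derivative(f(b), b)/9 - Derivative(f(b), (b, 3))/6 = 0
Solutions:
 f(b) = C1 + Integral(C2*airyai(6^(2/3)*b/3) + C3*airybi(6^(2/3)*b/3), b)


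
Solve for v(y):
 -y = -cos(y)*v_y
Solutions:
 v(y) = C1 + Integral(y/cos(y), y)


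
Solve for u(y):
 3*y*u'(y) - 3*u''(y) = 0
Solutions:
 u(y) = C1 + C2*erfi(sqrt(2)*y/2)


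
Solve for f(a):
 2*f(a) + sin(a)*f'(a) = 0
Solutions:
 f(a) = C1*(cos(a) + 1)/(cos(a) - 1)


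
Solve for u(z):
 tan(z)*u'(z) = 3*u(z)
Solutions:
 u(z) = C1*sin(z)^3


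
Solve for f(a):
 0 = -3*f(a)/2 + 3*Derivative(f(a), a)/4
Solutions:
 f(a) = C1*exp(2*a)


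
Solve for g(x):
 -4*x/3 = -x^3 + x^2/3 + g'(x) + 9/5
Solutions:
 g(x) = C1 + x^4/4 - x^3/9 - 2*x^2/3 - 9*x/5


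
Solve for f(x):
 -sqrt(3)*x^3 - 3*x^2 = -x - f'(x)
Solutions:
 f(x) = C1 + sqrt(3)*x^4/4 + x^3 - x^2/2


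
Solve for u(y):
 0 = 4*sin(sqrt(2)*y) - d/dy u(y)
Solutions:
 u(y) = C1 - 2*sqrt(2)*cos(sqrt(2)*y)


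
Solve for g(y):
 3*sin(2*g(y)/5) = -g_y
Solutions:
 3*y + 5*log(cos(2*g(y)/5) - 1)/4 - 5*log(cos(2*g(y)/5) + 1)/4 = C1


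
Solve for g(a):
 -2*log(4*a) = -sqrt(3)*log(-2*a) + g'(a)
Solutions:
 g(a) = C1 - a*(2 - sqrt(3))*log(a) + a*(-4*log(2) - sqrt(3) + sqrt(3)*log(2) + 2 + sqrt(3)*I*pi)


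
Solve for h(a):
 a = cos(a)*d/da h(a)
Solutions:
 h(a) = C1 + Integral(a/cos(a), a)


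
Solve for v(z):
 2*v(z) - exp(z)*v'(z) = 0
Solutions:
 v(z) = C1*exp(-2*exp(-z))


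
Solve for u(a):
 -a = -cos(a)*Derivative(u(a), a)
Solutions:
 u(a) = C1 + Integral(a/cos(a), a)


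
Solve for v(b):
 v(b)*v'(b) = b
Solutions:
 v(b) = -sqrt(C1 + b^2)
 v(b) = sqrt(C1 + b^2)


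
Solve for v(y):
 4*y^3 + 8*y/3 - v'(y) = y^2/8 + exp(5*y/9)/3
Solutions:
 v(y) = C1 + y^4 - y^3/24 + 4*y^2/3 - 3*exp(5*y/9)/5


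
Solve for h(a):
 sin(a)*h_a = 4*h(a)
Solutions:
 h(a) = C1*(cos(a)^2 - 2*cos(a) + 1)/(cos(a)^2 + 2*cos(a) + 1)


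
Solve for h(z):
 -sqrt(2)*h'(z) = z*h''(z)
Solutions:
 h(z) = C1 + C2*z^(1 - sqrt(2))


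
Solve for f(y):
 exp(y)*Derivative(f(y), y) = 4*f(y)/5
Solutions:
 f(y) = C1*exp(-4*exp(-y)/5)


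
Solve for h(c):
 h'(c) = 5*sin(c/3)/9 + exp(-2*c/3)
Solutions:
 h(c) = C1 - 5*cos(c/3)/3 - 3*exp(-2*c/3)/2


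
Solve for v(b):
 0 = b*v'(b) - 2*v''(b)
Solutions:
 v(b) = C1 + C2*erfi(b/2)


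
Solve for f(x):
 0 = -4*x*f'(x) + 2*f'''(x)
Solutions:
 f(x) = C1 + Integral(C2*airyai(2^(1/3)*x) + C3*airybi(2^(1/3)*x), x)


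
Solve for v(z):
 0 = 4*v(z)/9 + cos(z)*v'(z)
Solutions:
 v(z) = C1*(sin(z) - 1)^(2/9)/(sin(z) + 1)^(2/9)


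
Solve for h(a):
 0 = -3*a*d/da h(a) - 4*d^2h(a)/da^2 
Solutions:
 h(a) = C1 + C2*erf(sqrt(6)*a/4)


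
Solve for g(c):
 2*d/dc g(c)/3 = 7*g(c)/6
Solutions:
 g(c) = C1*exp(7*c/4)


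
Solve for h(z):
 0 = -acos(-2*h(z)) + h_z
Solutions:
 Integral(1/acos(-2*_y), (_y, h(z))) = C1 + z


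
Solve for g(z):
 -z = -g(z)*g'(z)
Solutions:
 g(z) = -sqrt(C1 + z^2)
 g(z) = sqrt(C1 + z^2)


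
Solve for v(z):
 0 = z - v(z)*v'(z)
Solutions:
 v(z) = -sqrt(C1 + z^2)
 v(z) = sqrt(C1 + z^2)


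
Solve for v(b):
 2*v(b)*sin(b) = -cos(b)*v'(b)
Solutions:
 v(b) = C1*cos(b)^2


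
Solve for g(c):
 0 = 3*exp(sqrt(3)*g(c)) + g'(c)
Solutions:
 g(c) = sqrt(3)*(2*log(1/(C1 + 3*c)) - log(3))/6


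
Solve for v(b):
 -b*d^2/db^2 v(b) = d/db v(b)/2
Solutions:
 v(b) = C1 + C2*sqrt(b)


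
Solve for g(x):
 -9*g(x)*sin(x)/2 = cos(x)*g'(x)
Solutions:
 g(x) = C1*cos(x)^(9/2)


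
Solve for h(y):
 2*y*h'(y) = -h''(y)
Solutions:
 h(y) = C1 + C2*erf(y)


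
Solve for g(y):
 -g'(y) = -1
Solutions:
 g(y) = C1 + y


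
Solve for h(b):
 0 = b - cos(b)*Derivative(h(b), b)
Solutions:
 h(b) = C1 + Integral(b/cos(b), b)


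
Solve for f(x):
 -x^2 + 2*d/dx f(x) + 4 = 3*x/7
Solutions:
 f(x) = C1 + x^3/6 + 3*x^2/28 - 2*x


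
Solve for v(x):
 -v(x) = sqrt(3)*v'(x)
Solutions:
 v(x) = C1*exp(-sqrt(3)*x/3)


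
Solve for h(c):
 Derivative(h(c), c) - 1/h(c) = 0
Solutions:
 h(c) = -sqrt(C1 + 2*c)
 h(c) = sqrt(C1 + 2*c)


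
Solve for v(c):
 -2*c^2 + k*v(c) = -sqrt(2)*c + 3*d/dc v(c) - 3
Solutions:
 v(c) = C1*exp(c*k/3) + 2*c^2/k - sqrt(2)*c/k + 12*c/k^2 - 3/k - 3*sqrt(2)/k^2 + 36/k^3


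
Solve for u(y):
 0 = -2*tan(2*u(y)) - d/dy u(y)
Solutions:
 u(y) = -asin(C1*exp(-4*y))/2 + pi/2
 u(y) = asin(C1*exp(-4*y))/2


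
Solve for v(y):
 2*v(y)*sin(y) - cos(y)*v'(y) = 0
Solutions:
 v(y) = C1/cos(y)^2


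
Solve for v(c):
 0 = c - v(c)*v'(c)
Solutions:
 v(c) = -sqrt(C1 + c^2)
 v(c) = sqrt(C1 + c^2)


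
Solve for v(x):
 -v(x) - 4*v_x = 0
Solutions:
 v(x) = C1*exp(-x/4)


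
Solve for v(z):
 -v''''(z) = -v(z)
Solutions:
 v(z) = C1*exp(-z) + C2*exp(z) + C3*sin(z) + C4*cos(z)


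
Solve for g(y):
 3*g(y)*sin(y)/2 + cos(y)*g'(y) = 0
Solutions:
 g(y) = C1*cos(y)^(3/2)


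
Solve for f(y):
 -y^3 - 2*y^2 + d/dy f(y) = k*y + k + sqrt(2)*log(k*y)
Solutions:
 f(y) = C1 + k*y^2/2 + y^4/4 + 2*y^3/3 + y*(k - sqrt(2)) + sqrt(2)*y*log(k*y)


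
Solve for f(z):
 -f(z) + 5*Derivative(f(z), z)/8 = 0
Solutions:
 f(z) = C1*exp(8*z/5)


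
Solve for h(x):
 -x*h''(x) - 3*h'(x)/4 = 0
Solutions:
 h(x) = C1 + C2*x^(1/4)


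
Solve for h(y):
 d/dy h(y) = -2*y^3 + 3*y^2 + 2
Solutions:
 h(y) = C1 - y^4/2 + y^3 + 2*y


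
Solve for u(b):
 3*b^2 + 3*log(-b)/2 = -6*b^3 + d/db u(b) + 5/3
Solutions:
 u(b) = C1 + 3*b^4/2 + b^3 + 3*b*log(-b)/2 - 19*b/6


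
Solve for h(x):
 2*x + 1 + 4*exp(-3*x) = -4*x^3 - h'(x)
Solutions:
 h(x) = C1 - x^4 - x^2 - x + 4*exp(-3*x)/3


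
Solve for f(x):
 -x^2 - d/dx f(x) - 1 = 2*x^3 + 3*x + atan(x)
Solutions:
 f(x) = C1 - x^4/2 - x^3/3 - 3*x^2/2 - x*atan(x) - x + log(x^2 + 1)/2


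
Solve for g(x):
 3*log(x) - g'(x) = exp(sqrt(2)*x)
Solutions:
 g(x) = C1 + 3*x*log(x) - 3*x - sqrt(2)*exp(sqrt(2)*x)/2


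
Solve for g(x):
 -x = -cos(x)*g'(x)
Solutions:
 g(x) = C1 + Integral(x/cos(x), x)


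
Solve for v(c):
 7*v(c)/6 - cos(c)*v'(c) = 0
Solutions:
 v(c) = C1*(sin(c) + 1)^(7/12)/(sin(c) - 1)^(7/12)


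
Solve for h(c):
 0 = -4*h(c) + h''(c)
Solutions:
 h(c) = C1*exp(-2*c) + C2*exp(2*c)


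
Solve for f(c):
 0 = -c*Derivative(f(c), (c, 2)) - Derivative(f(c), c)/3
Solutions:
 f(c) = C1 + C2*c^(2/3)


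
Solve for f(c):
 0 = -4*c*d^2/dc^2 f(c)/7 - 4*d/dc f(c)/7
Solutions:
 f(c) = C1 + C2*log(c)


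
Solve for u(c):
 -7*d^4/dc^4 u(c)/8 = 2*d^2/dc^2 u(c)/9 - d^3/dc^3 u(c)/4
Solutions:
 u(c) = C1 + C2*c + (C3*sin(sqrt(103)*c/21) + C4*cos(sqrt(103)*c/21))*exp(c/7)


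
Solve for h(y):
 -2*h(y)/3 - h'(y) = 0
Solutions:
 h(y) = C1*exp(-2*y/3)


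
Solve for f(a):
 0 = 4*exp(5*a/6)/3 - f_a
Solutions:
 f(a) = C1 + 8*exp(5*a/6)/5


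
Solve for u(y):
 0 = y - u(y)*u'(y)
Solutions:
 u(y) = -sqrt(C1 + y^2)
 u(y) = sqrt(C1 + y^2)


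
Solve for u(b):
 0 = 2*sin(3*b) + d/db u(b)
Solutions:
 u(b) = C1 + 2*cos(3*b)/3


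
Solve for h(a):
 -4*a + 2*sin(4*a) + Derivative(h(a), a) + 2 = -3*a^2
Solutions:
 h(a) = C1 - a^3 + 2*a^2 - 2*a + cos(4*a)/2


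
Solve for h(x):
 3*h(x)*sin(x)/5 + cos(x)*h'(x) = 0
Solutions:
 h(x) = C1*cos(x)^(3/5)


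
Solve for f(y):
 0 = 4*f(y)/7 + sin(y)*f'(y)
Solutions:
 f(y) = C1*(cos(y) + 1)^(2/7)/(cos(y) - 1)^(2/7)


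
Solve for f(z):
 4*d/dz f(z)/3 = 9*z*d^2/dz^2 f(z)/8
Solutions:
 f(z) = C1 + C2*z^(59/27)


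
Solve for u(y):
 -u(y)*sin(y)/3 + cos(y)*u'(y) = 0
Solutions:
 u(y) = C1/cos(y)^(1/3)


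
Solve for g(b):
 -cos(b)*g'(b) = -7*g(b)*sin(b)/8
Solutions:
 g(b) = C1/cos(b)^(7/8)


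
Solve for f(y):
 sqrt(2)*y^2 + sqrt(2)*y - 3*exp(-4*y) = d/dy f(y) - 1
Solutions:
 f(y) = C1 + sqrt(2)*y^3/3 + sqrt(2)*y^2/2 + y + 3*exp(-4*y)/4


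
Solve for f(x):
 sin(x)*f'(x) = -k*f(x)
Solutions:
 f(x) = C1*exp(k*(-log(cos(x) - 1) + log(cos(x) + 1))/2)


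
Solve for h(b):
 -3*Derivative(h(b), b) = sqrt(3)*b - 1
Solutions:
 h(b) = C1 - sqrt(3)*b^2/6 + b/3


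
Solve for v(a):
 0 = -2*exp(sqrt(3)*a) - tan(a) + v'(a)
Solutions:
 v(a) = C1 + 2*sqrt(3)*exp(sqrt(3)*a)/3 - log(cos(a))


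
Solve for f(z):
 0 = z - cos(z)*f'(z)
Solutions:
 f(z) = C1 + Integral(z/cos(z), z)


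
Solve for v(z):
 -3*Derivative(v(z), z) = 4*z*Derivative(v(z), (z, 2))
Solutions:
 v(z) = C1 + C2*z^(1/4)


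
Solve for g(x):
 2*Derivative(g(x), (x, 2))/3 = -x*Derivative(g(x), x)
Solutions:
 g(x) = C1 + C2*erf(sqrt(3)*x/2)


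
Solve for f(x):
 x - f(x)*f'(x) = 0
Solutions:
 f(x) = -sqrt(C1 + x^2)
 f(x) = sqrt(C1 + x^2)


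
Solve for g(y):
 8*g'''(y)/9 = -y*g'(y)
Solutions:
 g(y) = C1 + Integral(C2*airyai(-3^(2/3)*y/2) + C3*airybi(-3^(2/3)*y/2), y)


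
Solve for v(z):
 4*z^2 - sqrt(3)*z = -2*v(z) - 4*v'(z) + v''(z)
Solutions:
 v(z) = C1*exp(z*(2 - sqrt(6))) + C2*exp(z*(2 + sqrt(6))) - 2*z^2 + sqrt(3)*z/2 + 8*z - 18 - sqrt(3)


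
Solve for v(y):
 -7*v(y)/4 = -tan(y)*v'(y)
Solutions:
 v(y) = C1*sin(y)^(7/4)


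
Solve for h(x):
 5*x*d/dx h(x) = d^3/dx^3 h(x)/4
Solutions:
 h(x) = C1 + Integral(C2*airyai(20^(1/3)*x) + C3*airybi(20^(1/3)*x), x)


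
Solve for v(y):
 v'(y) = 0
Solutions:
 v(y) = C1


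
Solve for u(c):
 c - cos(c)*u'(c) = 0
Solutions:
 u(c) = C1 + Integral(c/cos(c), c)


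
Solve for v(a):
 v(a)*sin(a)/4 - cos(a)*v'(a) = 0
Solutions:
 v(a) = C1/cos(a)^(1/4)


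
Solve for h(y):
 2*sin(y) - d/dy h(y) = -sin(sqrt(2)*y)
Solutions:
 h(y) = C1 - 2*cos(y) - sqrt(2)*cos(sqrt(2)*y)/2


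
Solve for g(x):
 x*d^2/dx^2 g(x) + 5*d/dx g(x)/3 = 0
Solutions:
 g(x) = C1 + C2/x^(2/3)


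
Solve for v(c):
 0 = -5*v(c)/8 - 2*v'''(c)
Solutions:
 v(c) = C3*exp(-2^(2/3)*5^(1/3)*c/4) + (C1*sin(2^(2/3)*sqrt(3)*5^(1/3)*c/8) + C2*cos(2^(2/3)*sqrt(3)*5^(1/3)*c/8))*exp(2^(2/3)*5^(1/3)*c/8)


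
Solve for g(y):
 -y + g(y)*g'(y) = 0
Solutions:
 g(y) = -sqrt(C1 + y^2)
 g(y) = sqrt(C1 + y^2)


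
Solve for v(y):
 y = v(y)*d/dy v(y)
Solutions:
 v(y) = -sqrt(C1 + y^2)
 v(y) = sqrt(C1 + y^2)


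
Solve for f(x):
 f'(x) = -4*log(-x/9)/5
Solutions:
 f(x) = C1 - 4*x*log(-x)/5 + 4*x*(1 + 2*log(3))/5


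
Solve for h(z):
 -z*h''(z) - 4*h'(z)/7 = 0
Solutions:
 h(z) = C1 + C2*z^(3/7)


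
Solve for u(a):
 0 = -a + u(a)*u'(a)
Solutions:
 u(a) = -sqrt(C1 + a^2)
 u(a) = sqrt(C1 + a^2)


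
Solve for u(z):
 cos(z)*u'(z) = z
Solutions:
 u(z) = C1 + Integral(z/cos(z), z)


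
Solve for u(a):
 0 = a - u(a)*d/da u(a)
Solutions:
 u(a) = -sqrt(C1 + a^2)
 u(a) = sqrt(C1 + a^2)


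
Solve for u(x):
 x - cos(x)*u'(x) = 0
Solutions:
 u(x) = C1 + Integral(x/cos(x), x)


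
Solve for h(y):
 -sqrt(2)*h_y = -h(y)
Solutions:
 h(y) = C1*exp(sqrt(2)*y/2)


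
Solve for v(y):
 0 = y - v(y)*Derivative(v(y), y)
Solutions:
 v(y) = -sqrt(C1 + y^2)
 v(y) = sqrt(C1 + y^2)


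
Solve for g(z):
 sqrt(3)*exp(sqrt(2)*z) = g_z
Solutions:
 g(z) = C1 + sqrt(6)*exp(sqrt(2)*z)/2


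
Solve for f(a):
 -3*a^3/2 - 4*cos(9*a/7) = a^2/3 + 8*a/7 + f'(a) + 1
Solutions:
 f(a) = C1 - 3*a^4/8 - a^3/9 - 4*a^2/7 - a - 28*sin(9*a/7)/9


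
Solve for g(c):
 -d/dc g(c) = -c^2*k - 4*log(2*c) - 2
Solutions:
 g(c) = C1 + c^3*k/3 + 4*c*log(c) - 2*c + c*log(16)


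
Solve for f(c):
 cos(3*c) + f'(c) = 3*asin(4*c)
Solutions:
 f(c) = C1 + 3*c*asin(4*c) + 3*sqrt(1 - 16*c^2)/4 - sin(3*c)/3


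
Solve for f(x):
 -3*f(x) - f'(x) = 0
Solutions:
 f(x) = C1*exp(-3*x)


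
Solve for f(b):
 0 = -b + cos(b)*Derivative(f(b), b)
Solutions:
 f(b) = C1 + Integral(b/cos(b), b)


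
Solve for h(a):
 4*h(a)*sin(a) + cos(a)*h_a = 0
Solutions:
 h(a) = C1*cos(a)^4


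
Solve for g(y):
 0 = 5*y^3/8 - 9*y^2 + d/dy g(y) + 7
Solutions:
 g(y) = C1 - 5*y^4/32 + 3*y^3 - 7*y


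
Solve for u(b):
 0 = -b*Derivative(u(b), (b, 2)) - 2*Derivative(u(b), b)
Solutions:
 u(b) = C1 + C2/b


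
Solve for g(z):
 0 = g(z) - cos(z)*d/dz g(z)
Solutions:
 g(z) = C1*sqrt(sin(z) + 1)/sqrt(sin(z) - 1)


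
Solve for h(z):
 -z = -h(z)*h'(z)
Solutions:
 h(z) = -sqrt(C1 + z^2)
 h(z) = sqrt(C1 + z^2)


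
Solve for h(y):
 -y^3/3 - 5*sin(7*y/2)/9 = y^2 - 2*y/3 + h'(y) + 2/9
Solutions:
 h(y) = C1 - y^4/12 - y^3/3 + y^2/3 - 2*y/9 + 10*cos(7*y/2)/63


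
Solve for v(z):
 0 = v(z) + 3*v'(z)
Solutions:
 v(z) = C1*exp(-z/3)


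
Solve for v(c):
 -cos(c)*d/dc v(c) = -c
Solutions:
 v(c) = C1 + Integral(c/cos(c), c)


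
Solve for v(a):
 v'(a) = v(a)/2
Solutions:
 v(a) = C1*exp(a/2)


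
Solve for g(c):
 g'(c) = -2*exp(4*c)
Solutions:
 g(c) = C1 - exp(4*c)/2


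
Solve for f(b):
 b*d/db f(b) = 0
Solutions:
 f(b) = C1


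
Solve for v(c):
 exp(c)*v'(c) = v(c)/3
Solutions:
 v(c) = C1*exp(-exp(-c)/3)


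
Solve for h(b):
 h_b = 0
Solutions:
 h(b) = C1


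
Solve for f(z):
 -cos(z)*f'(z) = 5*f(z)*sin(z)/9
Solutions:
 f(z) = C1*cos(z)^(5/9)


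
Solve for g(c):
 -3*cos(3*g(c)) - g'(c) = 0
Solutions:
 g(c) = -asin((C1 + exp(18*c))/(C1 - exp(18*c)))/3 + pi/3
 g(c) = asin((C1 + exp(18*c))/(C1 - exp(18*c)))/3


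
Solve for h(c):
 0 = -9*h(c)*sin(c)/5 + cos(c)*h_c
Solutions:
 h(c) = C1/cos(c)^(9/5)


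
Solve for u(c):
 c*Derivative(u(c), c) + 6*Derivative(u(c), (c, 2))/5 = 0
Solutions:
 u(c) = C1 + C2*erf(sqrt(15)*c/6)


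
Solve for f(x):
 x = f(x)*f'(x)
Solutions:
 f(x) = -sqrt(C1 + x^2)
 f(x) = sqrt(C1 + x^2)


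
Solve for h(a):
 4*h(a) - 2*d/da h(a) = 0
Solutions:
 h(a) = C1*exp(2*a)


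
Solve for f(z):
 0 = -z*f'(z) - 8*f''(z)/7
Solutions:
 f(z) = C1 + C2*erf(sqrt(7)*z/4)


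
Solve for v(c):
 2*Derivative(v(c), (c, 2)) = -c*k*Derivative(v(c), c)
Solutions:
 v(c) = Piecewise((-sqrt(pi)*C1*erf(c*sqrt(k)/2)/sqrt(k) - C2, (k > 0) | (k < 0)), (-C1*c - C2, True))


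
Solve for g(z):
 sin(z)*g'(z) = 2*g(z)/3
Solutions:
 g(z) = C1*(cos(z) - 1)^(1/3)/(cos(z) + 1)^(1/3)


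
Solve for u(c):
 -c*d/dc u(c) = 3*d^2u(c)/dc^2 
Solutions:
 u(c) = C1 + C2*erf(sqrt(6)*c/6)


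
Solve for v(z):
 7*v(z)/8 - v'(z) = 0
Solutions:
 v(z) = C1*exp(7*z/8)


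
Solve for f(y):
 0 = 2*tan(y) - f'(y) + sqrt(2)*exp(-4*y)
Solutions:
 f(y) = C1 + log(tan(y)^2 + 1) - sqrt(2)*exp(-4*y)/4


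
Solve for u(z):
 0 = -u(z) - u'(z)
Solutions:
 u(z) = C1*exp(-z)


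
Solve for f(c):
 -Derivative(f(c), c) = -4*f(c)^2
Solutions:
 f(c) = -1/(C1 + 4*c)


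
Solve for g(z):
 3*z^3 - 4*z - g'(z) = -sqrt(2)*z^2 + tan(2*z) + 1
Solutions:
 g(z) = C1 + 3*z^4/4 + sqrt(2)*z^3/3 - 2*z^2 - z + log(cos(2*z))/2


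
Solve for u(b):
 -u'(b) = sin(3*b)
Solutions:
 u(b) = C1 + cos(3*b)/3


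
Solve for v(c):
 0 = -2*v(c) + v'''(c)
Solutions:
 v(c) = C3*exp(2^(1/3)*c) + (C1*sin(2^(1/3)*sqrt(3)*c/2) + C2*cos(2^(1/3)*sqrt(3)*c/2))*exp(-2^(1/3)*c/2)


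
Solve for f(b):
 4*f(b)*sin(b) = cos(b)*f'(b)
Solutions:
 f(b) = C1/cos(b)^4


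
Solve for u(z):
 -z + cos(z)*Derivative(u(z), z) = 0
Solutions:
 u(z) = C1 + Integral(z/cos(z), z)


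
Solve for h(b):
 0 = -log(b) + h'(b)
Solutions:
 h(b) = C1 + b*log(b) - b


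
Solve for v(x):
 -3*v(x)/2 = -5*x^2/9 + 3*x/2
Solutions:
 v(x) = x*(10*x - 27)/27


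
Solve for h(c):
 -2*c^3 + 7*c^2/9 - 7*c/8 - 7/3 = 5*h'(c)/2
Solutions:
 h(c) = C1 - c^4/5 + 14*c^3/135 - 7*c^2/40 - 14*c/15


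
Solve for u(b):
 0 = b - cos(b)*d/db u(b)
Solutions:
 u(b) = C1 + Integral(b/cos(b), b)


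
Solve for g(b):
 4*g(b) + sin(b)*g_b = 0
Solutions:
 g(b) = C1*(cos(b)^2 + 2*cos(b) + 1)/(cos(b)^2 - 2*cos(b) + 1)


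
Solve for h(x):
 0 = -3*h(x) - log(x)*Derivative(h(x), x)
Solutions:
 h(x) = C1*exp(-3*li(x))


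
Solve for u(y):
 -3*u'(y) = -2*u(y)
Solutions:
 u(y) = C1*exp(2*y/3)


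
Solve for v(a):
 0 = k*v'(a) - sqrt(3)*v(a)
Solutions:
 v(a) = C1*exp(sqrt(3)*a/k)


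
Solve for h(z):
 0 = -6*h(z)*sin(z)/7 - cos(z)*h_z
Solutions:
 h(z) = C1*cos(z)^(6/7)


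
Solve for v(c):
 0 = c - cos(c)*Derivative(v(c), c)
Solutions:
 v(c) = C1 + Integral(c/cos(c), c)


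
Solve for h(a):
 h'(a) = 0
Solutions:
 h(a) = C1


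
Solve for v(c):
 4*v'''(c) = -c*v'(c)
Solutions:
 v(c) = C1 + Integral(C2*airyai(-2^(1/3)*c/2) + C3*airybi(-2^(1/3)*c/2), c)


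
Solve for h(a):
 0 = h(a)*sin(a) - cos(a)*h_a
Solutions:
 h(a) = C1/cos(a)


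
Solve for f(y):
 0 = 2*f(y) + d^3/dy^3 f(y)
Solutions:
 f(y) = C3*exp(-2^(1/3)*y) + (C1*sin(2^(1/3)*sqrt(3)*y/2) + C2*cos(2^(1/3)*sqrt(3)*y/2))*exp(2^(1/3)*y/2)


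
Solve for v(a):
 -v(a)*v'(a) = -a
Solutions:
 v(a) = -sqrt(C1 + a^2)
 v(a) = sqrt(C1 + a^2)


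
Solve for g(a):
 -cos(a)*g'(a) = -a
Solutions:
 g(a) = C1 + Integral(a/cos(a), a)


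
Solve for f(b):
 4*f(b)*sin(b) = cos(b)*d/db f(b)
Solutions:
 f(b) = C1/cos(b)^4


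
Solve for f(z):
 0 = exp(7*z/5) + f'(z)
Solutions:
 f(z) = C1 - 5*exp(7*z/5)/7


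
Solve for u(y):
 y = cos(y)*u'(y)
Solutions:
 u(y) = C1 + Integral(y/cos(y), y)


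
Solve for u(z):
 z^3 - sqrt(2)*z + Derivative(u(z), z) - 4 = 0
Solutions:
 u(z) = C1 - z^4/4 + sqrt(2)*z^2/2 + 4*z


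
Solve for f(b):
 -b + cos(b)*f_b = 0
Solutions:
 f(b) = C1 + Integral(b/cos(b), b)


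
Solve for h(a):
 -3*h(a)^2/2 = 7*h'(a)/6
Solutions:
 h(a) = 7/(C1 + 9*a)


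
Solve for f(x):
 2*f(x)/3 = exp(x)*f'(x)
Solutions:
 f(x) = C1*exp(-2*exp(-x)/3)


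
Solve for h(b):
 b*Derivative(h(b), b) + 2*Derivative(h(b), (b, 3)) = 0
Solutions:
 h(b) = C1 + Integral(C2*airyai(-2^(2/3)*b/2) + C3*airybi(-2^(2/3)*b/2), b)


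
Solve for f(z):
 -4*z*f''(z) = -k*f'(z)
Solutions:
 f(z) = C1 + z^(re(k)/4 + 1)*(C2*sin(log(z)*Abs(im(k))/4) + C3*cos(log(z)*im(k)/4))


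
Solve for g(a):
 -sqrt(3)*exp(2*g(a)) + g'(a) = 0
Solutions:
 g(a) = log(-sqrt(-1/(C1 + sqrt(3)*a))) - log(2)/2
 g(a) = log(-1/(C1 + sqrt(3)*a))/2 - log(2)/2


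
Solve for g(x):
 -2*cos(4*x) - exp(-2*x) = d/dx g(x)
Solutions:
 g(x) = C1 - sin(4*x)/2 + exp(-2*x)/2


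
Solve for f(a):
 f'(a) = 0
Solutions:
 f(a) = C1


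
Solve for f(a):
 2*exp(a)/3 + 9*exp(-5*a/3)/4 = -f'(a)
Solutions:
 f(a) = C1 - 2*exp(a)/3 + 27*exp(-5*a/3)/20


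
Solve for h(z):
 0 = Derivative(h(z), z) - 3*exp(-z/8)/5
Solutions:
 h(z) = C1 - 24*exp(-z/8)/5


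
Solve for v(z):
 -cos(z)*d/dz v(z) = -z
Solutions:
 v(z) = C1 + Integral(z/cos(z), z)


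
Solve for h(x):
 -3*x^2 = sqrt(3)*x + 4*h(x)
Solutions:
 h(x) = x*(-3*x - sqrt(3))/4


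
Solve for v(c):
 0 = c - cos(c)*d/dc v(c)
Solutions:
 v(c) = C1 + Integral(c/cos(c), c)


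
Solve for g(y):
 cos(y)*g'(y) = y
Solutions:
 g(y) = C1 + Integral(y/cos(y), y)


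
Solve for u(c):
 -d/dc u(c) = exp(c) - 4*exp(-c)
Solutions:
 u(c) = C1 - exp(c) - 4*exp(-c)


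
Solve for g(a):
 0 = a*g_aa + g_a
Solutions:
 g(a) = C1 + C2*log(a)


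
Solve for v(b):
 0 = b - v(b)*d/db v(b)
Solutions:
 v(b) = -sqrt(C1 + b^2)
 v(b) = sqrt(C1 + b^2)


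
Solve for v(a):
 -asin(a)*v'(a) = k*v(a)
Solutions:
 v(a) = C1*exp(-k*Integral(1/asin(a), a))


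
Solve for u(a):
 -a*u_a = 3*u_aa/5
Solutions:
 u(a) = C1 + C2*erf(sqrt(30)*a/6)


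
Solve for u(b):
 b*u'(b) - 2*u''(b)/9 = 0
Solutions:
 u(b) = C1 + C2*erfi(3*b/2)


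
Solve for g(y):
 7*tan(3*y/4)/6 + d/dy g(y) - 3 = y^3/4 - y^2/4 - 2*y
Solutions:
 g(y) = C1 + y^4/16 - y^3/12 - y^2 + 3*y + 14*log(cos(3*y/4))/9


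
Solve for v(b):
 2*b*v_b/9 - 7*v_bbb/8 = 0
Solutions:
 v(b) = C1 + Integral(C2*airyai(2*294^(1/3)*b/21) + C3*airybi(2*294^(1/3)*b/21), b)


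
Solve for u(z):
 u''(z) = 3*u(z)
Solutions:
 u(z) = C1*exp(-sqrt(3)*z) + C2*exp(sqrt(3)*z)


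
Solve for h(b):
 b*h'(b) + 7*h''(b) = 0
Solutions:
 h(b) = C1 + C2*erf(sqrt(14)*b/14)


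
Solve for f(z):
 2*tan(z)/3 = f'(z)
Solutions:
 f(z) = C1 - 2*log(cos(z))/3


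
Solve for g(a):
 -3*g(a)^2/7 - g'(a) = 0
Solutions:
 g(a) = 7/(C1 + 3*a)


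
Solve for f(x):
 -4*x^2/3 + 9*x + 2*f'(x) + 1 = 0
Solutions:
 f(x) = C1 + 2*x^3/9 - 9*x^2/4 - x/2


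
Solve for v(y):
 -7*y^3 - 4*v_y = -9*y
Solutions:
 v(y) = C1 - 7*y^4/16 + 9*y^2/8


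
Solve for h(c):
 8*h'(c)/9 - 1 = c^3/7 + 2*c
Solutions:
 h(c) = C1 + 9*c^4/224 + 9*c^2/8 + 9*c/8


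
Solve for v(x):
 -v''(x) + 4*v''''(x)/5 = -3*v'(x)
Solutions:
 v(x) = C1 + C2*exp(15^(1/3)*x*(15^(1/3)/(sqrt(714) + 27)^(1/3) + (sqrt(714) + 27)^(1/3))/12)*sin(3^(1/6)*5^(1/3)*x*(-3^(2/3)*(sqrt(714) + 27)^(1/3) + 3*5^(1/3)/(sqrt(714) + 27)^(1/3))/12) + C3*exp(15^(1/3)*x*(15^(1/3)/(sqrt(714) + 27)^(1/3) + (sqrt(714) + 27)^(1/3))/12)*cos(3^(1/6)*5^(1/3)*x*(-3^(2/3)*(sqrt(714) + 27)^(1/3) + 3*5^(1/3)/(sqrt(714) + 27)^(1/3))/12) + C4*exp(-15^(1/3)*x*(15^(1/3)/(sqrt(714) + 27)^(1/3) + (sqrt(714) + 27)^(1/3))/6)


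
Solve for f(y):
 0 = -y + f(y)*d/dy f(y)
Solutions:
 f(y) = -sqrt(C1 + y^2)
 f(y) = sqrt(C1 + y^2)


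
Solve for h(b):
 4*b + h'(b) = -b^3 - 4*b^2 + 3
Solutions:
 h(b) = C1 - b^4/4 - 4*b^3/3 - 2*b^2 + 3*b


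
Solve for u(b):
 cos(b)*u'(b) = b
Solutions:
 u(b) = C1 + Integral(b/cos(b), b)


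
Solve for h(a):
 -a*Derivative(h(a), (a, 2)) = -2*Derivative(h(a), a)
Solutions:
 h(a) = C1 + C2*a^3


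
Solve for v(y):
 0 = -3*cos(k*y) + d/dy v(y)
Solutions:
 v(y) = C1 + 3*sin(k*y)/k


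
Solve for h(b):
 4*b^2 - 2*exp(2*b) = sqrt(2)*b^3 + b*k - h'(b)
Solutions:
 h(b) = C1 + sqrt(2)*b^4/4 - 4*b^3/3 + b^2*k/2 + exp(2*b)


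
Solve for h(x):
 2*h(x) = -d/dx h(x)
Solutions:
 h(x) = C1*exp(-2*x)


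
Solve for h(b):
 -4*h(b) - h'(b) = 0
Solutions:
 h(b) = C1*exp(-4*b)


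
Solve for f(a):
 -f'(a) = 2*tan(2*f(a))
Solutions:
 f(a) = -asin(C1*exp(-4*a))/2 + pi/2
 f(a) = asin(C1*exp(-4*a))/2


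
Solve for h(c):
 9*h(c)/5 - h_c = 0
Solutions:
 h(c) = C1*exp(9*c/5)


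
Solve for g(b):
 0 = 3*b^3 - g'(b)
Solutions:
 g(b) = C1 + 3*b^4/4


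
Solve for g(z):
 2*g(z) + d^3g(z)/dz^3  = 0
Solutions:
 g(z) = C3*exp(-2^(1/3)*z) + (C1*sin(2^(1/3)*sqrt(3)*z/2) + C2*cos(2^(1/3)*sqrt(3)*z/2))*exp(2^(1/3)*z/2)


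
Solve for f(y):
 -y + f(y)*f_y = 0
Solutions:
 f(y) = -sqrt(C1 + y^2)
 f(y) = sqrt(C1 + y^2)


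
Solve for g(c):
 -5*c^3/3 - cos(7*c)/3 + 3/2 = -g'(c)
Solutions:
 g(c) = C1 + 5*c^4/12 - 3*c/2 + sin(7*c)/21


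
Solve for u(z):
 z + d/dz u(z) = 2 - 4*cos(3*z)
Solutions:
 u(z) = C1 - z^2/2 + 2*z - 4*sin(3*z)/3


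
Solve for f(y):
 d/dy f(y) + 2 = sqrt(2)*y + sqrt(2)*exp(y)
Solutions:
 f(y) = C1 + sqrt(2)*y^2/2 - 2*y + sqrt(2)*exp(y)


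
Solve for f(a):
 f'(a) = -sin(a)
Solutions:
 f(a) = C1 + cos(a)


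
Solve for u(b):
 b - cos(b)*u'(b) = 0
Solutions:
 u(b) = C1 + Integral(b/cos(b), b)


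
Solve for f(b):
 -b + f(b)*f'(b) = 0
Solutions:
 f(b) = -sqrt(C1 + b^2)
 f(b) = sqrt(C1 + b^2)


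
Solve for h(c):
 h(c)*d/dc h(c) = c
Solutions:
 h(c) = -sqrt(C1 + c^2)
 h(c) = sqrt(C1 + c^2)


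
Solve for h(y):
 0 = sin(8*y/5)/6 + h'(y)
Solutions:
 h(y) = C1 + 5*cos(8*y/5)/48


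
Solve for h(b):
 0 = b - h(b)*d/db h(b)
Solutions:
 h(b) = -sqrt(C1 + b^2)
 h(b) = sqrt(C1 + b^2)


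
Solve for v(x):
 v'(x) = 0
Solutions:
 v(x) = C1


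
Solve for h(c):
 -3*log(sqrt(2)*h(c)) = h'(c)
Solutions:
 2*Integral(1/(2*log(_y) + log(2)), (_y, h(c)))/3 = C1 - c


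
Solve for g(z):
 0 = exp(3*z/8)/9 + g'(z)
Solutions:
 g(z) = C1 - 8*exp(3*z/8)/27


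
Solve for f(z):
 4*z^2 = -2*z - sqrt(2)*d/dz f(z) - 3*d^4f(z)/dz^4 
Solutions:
 f(z) = C1 + C4*exp(-2^(1/6)*3^(2/3)*z/3) - 2*sqrt(2)*z^3/3 - sqrt(2)*z^2/2 + (C2*sin(6^(1/6)*z/2) + C3*cos(6^(1/6)*z/2))*exp(2^(1/6)*3^(2/3)*z/6)


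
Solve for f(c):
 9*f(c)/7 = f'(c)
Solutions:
 f(c) = C1*exp(9*c/7)


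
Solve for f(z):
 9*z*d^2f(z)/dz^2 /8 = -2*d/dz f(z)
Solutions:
 f(z) = C1 + C2/z^(7/9)


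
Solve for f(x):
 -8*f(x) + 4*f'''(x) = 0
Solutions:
 f(x) = C3*exp(2^(1/3)*x) + (C1*sin(2^(1/3)*sqrt(3)*x/2) + C2*cos(2^(1/3)*sqrt(3)*x/2))*exp(-2^(1/3)*x/2)


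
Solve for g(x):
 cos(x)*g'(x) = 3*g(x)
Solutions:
 g(x) = C1*(sin(x) + 1)^(3/2)/(sin(x) - 1)^(3/2)


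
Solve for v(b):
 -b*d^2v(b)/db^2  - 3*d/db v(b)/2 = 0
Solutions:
 v(b) = C1 + C2/sqrt(b)


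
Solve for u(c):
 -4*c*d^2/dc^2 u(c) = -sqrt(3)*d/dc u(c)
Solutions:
 u(c) = C1 + C2*c^(sqrt(3)/4 + 1)


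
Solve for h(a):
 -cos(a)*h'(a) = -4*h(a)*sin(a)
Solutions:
 h(a) = C1/cos(a)^4


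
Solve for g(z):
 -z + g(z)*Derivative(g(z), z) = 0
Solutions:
 g(z) = -sqrt(C1 + z^2)
 g(z) = sqrt(C1 + z^2)


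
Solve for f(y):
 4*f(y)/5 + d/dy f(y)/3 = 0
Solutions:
 f(y) = C1*exp(-12*y/5)


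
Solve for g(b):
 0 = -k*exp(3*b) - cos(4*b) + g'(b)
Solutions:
 g(b) = C1 + k*exp(3*b)/3 + sin(4*b)/4


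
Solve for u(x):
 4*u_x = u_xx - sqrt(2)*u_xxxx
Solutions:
 u(x) = C1 + C2*exp(3^(1/3)*x*(sqrt(2)*3^(1/3)/(sqrt(3)*sqrt(216 - sqrt(2))/2 + 9*sqrt(2))^(1/3) + 2*(sqrt(3)*sqrt(216 - sqrt(2))/2 + 9*sqrt(2))^(1/3))/12)*sin(x*(-3*sqrt(6)/(3*sqrt(3)*sqrt(216 - sqrt(2))/2 + 27*sqrt(2))^(1/3) + 2*sqrt(3)*(3*sqrt(3)*sqrt(216 - sqrt(2))/2 + 27*sqrt(2))^(1/3))/12) + C3*exp(3^(1/3)*x*(sqrt(2)*3^(1/3)/(sqrt(3)*sqrt(216 - sqrt(2))/2 + 9*sqrt(2))^(1/3) + 2*(sqrt(3)*sqrt(216 - sqrt(2))/2 + 9*sqrt(2))^(1/3))/12)*cos(x*(-3*sqrt(6)/(3*sqrt(3)*sqrt(216 - sqrt(2))/2 + 27*sqrt(2))^(1/3) + 2*sqrt(3)*(3*sqrt(3)*sqrt(216 - sqrt(2))/2 + 27*sqrt(2))^(1/3))/12) + C4*exp(-3^(1/3)*x*(sqrt(2)*3^(1/3)/(sqrt(3)*sqrt(216 - sqrt(2))/2 + 9*sqrt(2))^(1/3) + 2*(sqrt(3)*sqrt(216 - sqrt(2))/2 + 9*sqrt(2))^(1/3))/6)
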